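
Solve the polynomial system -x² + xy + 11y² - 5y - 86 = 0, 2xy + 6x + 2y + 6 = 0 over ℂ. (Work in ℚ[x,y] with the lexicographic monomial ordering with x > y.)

{(-7, -3), (4, -3), (-1, 3/11 - sqrt(966)/11), (-1, 3/11 + sqrt(966)/11)}

Compute a lex Gröbner basis by Buchberger's algorithm.
f_1 = -x² + xy + 11y² - 5y - 86, LT = x².
f_2 = 2xy + 6x + 2y + 6, LT = xy.

S(f_1,f_2): lcm = x²y. S = -3x² - xy² - xy - 3x - 11y³ + 5y² + 86y.
  leading term x²: subtract (3)·f_1 from -3x² - xy² - xy - 3x - 11y³ + 5y² + 86y → -xy² - 4xy - 3x - 11y³ - 28y² + 101y + 258
  leading term xy²: subtract (-½y)·f_2 from -xy² - 4xy - 3x - 11y³ - 28y² + 101y + 258 → -xy - 3x - 11y³ - 27y² + 104y + 258
  leading term xy: subtract (-½)·f_2 from -xy - 3x - 11y³ - 27y² + 104y + 258 → -11y³ - 27y² + 105y + 261
  leading term y³: no divisor's leading term divides it; move -11y³ to the remainder.
  leading term y²: no divisor's leading term divides it; move -27y² to the remainder.
  leading term y: no divisor's leading term divides it; move 105y to the remainder.
  leading term 1: no divisor's leading term divides it; move 261 to the remainder.
  remainder -11y³ - 27y² + 105y + 261 ≠ 0; add h_3 = -11y³ - 27y² + 105y + 261 to the basis.

The other S-polynomials (S(f_1,h_3), S(f_2,h_3)) all reduce to 0 modulo the current basis, so we have a Gröbner basis.
Inter-reduce: drop elements whose leading term is divisible by another's, tail-reduce, and make monic.
Reduced Gröbner basis: {x² + 3x - 11y² + 6y + 89, xy + 3x + y + 3, y³ + 27/11y² - 105/11y - 261/11}.

Elimination: the polynomial y³ + 27/11y² - 105/11y - 261/11 lies in the elimination ideal for y, so y ∈ {-3, 3/11 - sqrt(966)/11, 3/11 + sqrt(966)/11}. For each such y, the remaining basis elements (now univariate) give the rest of the solution.
  y = -3: the earlier basis element becomes x² + 3x - 28 = 0, giving x = -7, 4 — points (-7, -3), (4, -3).
  y = 3/11 - sqrt(966)/11: the earlier basis elements become x² + 3x + 2 = 0; -sqrt(966)*x/11 + 36*x/11 - sqrt(966)/11 + 36/11 = 0, giving x = -1 — point (-1, 3/11 - sqrt(966)/11).
  y = 3/11 + sqrt(966)/11: the earlier basis elements become x² + 3x + 2 = 0; sqrt(966)*x/11 + 36*x/11 + sqrt(966)/11 + 36/11 = 0, giving x = -1 — point (-1, 3/11 + sqrt(966)/11).
Check: every point annihilates each of the original generators.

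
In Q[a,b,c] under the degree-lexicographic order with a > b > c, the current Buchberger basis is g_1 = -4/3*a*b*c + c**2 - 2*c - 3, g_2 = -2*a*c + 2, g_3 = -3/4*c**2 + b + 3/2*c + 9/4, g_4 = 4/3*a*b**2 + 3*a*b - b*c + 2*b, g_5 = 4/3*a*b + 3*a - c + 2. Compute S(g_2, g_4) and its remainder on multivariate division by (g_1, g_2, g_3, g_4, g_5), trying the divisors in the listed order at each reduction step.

S(g_2, g_4) = -9/4*a*b*c + 3/4*b*c**2 - b**2 - 3/2*b*c; remainder on division = 0.

lcm(LM(g_2), LM(g_4)) = a*b**2*c.
S = (lcm/LT(g_2))·g_2 − (lcm/LT(g_4))·g_4 = -9/4*a*b*c + 3/4*b*c**2 - b**2 - 3/2*b*c.
Reduce S modulo (g_1, g_2, g_3, g_4, g_5) in that order:
  leading term a*b*c: subtract (27/16)·g_1 from -9/4*a*b*c + 3/4*b*c**2 - b**2 - 3/2*b*c → 3/4*b*c**2 - b**2 - 3/2*b*c - 27/16*c**2 + 27/8*c + 81/16
  leading term b*c**2: subtract (-b)·g_3 from 3/4*b*c**2 - b**2 - 3/2*b*c - 27/16*c**2 + 27/8*c + 81/16 → -27/16*c**2 + 9/4*b + 27/8*c + 81/16
  leading term c**2: subtract (9/4)·g_3 from -27/16*c**2 + 9/4*b + 27/8*c + 81/16 → 0
The remainder is 0, so this S-polynomial contributes no new basis element.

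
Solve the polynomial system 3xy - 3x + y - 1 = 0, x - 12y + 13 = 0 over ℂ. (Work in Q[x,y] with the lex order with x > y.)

Compute a lex Gröbner basis by Buchberger's algorithm.
f_1 = 3xy - 3x + y - 1, LT = xy.
f_2 = x - 12y + 13, LT = x.

S(f_1,f_2): lcm = xy. S = -x + 12y^2 - 38/3y - 1/3.
  reduce S modulo (f_1, f_2):
  remainder 12y^2 - 74/3y + 38/3 ≠ 0; add h_3 = 12y^2 - 74/3y + 38/3 to the basis.

The other S-polynomials (S(f_1,h_3), S(f_2,h_3)) all reduce to 0 modulo the current basis, so we have a Gröbner basis.
Inter-reduce: drop elements whose leading term is divisible by another's, tail-reduce, and make monic.
Reduced Gröbner basis: {x - 12y + 13, y^2 - 37/18y + 19/18}.

The lex basis is triangular: the last element involves only y. Solving y^2 - 37/18y + 19/18 = 0 gives y ∈ {1, 19/18}; substituting each value into the earlier elements determines the remaining variables.
  y = 1: the earlier basis element becomes x + 1 = 0, giving x = -1 — point (-1, 1).
  y = 19/18: the earlier basis element becomes x + 1/3 = 0, giving x = -1/3 — point (-1/3, 19/18).

{(-1, 1), (-1/3, 19/18)}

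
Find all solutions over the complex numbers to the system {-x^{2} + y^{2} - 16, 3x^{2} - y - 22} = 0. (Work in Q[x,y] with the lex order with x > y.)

Compute a lex Gröbner basis by Buchberger's algorithm.
f_1 = -x^{2} + y^{2} - 16, LT = x^{2}.
f_2 = 3x^{2} - y - 22, LT = x^{2}.

S(f_1,f_2): lcm = x^{2}. S = -y^{2} + \tfrac{1}{3}y + \tfrac{70}{3}.
  reduce S modulo (f_1, f_2):
  remainder -y^{2} + \tfrac{1}{3}y + \tfrac{70}{3} ≠ 0; add h_3 = -y^{2} + \tfrac{1}{3}y + \tfrac{70}{3} to the basis.

The other S-polynomials (S(f_1,h_3), S(f_2,h_3)) all reduce to 0 modulo the current basis, so we have a Gröbner basis.
Inter-reduce: drop elements whose leading term is divisible by another's, tail-reduce, and make monic.
Reduced Gröbner basis: {x^{2} - \tfrac{1}{3}y - \tfrac{22}{3}, y^{2} - \tfrac{1}{3}y - \tfrac{70}{3}}.

The lex basis is triangular: the last element involves only y. Solving y^{2} - \tfrac{1}{3}y - \tfrac{70}{3} = 0 gives y ∈ {-14/3, 5}; substituting each value into the earlier elements determines the remaining variables.
  y = -14/3: the earlier basis element becomes x^{2} - \tfrac{52}{9} = 0, giving x = -2*sqrt(13)/3, 2*sqrt(13)/3 — points (-2*sqrt(13)/3, -14/3), (2*sqrt(13)/3, -14/3).
  y = 5: the earlier basis element becomes x^{2} - 9 = 0, giving x = -3, 3 — points (-3, 5), (3, 5).

{(-2*sqrt(13)/3, -14/3), (2*sqrt(13)/3, -14/3), (-3, 5), (3, 5)}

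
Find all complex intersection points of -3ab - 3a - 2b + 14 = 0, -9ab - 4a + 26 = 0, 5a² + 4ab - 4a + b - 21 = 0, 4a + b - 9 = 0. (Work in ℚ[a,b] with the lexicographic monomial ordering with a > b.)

{(2, 1)}

Compute a lex Gröbner basis by Buchberger's algorithm.
f_1 = -3ab - 3a - 2b + 14, LT = ab.
f_2 = -9ab - 4a + 26, LT = ab.
f_3 = 5a² + 4ab - 4a + b - 21, LT = a².
f_4 = 4a + b - 9, LT = a.

S(f_1,f_2): lcm = ab. S = 5/9a + ⅔b - 16/9.
  leading term a: subtract (5/36)·f_4 from 5/9a + ⅔b - 16/9 → 19/36b - 19/36
  leading term b: no divisor's leading term divides it; move 19/36b to the remainder.
  leading term 1: no divisor's leading term divides it; move -19/36 to the remainder.
  remainder 19/36b - 19/36 ≠ 0; add h_5 = 19/36b - 19/36 to the basis.

S(f_1,f_3): lcm = a²b. S = a² - ⅘ab² + 22/15ab - 14/3a - ⅕b² + 21/5b.
  leading term a²: subtract (⅕)·f_3 from a² - ⅘ab² + 22/15ab - 14/3a - ⅕b² + 21/5b → -⅘ab² + ⅔ab - 58/15a - ⅕b² + 4b + 21/5
  leading term ab²: subtract (4/15b)·f_1 from -⅘ab² + ⅔ab - 58/15a - ⅕b² + 4b + 21/5 → 22/15ab - 58/15a + ⅓b² + 4/15b + 21/5
  leading term ab: subtract (-22/45)·f_1 from 22/15ab - 58/15a + ⅓b² + 4/15b + 21/5 → -16/3a + ⅓b² - 32/45b + 497/45
  leading term a: subtract (-4/3)·f_4 from -16/3a + ⅓b² - 32/45b + 497/45 → ⅓b² + 28/45b - 43/45
  leading term b²: subtract (12/19b)·h_5 from ⅓b² + 28/45b - 43/45 → 43/45b - 43/45
  leading term b: subtract (172/95)·h_5 from 43/45b - 43/45 → 0
  remainder 0.

S(f_1,f_4): lcm = ab. S = a - ¼b² + 35/12b - 14/3.
  leading term a: subtract (¼)·f_4 from a - ¼b² + 35/12b - 14/3 → -¼b² + 8/3b - 29/12
  leading term b²: subtract (-9/19b)·h_5 from -¼b² + 8/3b - 29/12 → 29/12b - 29/12
  leading term b: subtract (87/19)·h_5 from 29/12b - 29/12 → 0
  remainder 0.

S(f_2,f_3): lcm = a²b. S = 4/9a² - ⅘ab² + ⅘ab - 26/9a - ⅕b² + 21/5b.
  leading term a²: subtract (4/45)·f_3 from 4/9a² - ⅘ab² + ⅘ab - 26/9a - ⅕b² + 21/5b → -⅘ab² + 4/9ab - 38/15a - ⅕b² + 37/9b + 28/15
  leading term ab²: subtract (4/15b)·f_1 from -⅘ab² + 4/9ab - 38/15a - ⅕b² + 37/9b + 28/15 → 56/45ab - 38/15a + ⅓b² + 17/45b + 28/15
  leading term ab: subtract (-56/135)·f_1 from 56/45ab - 38/15a + ⅓b² + 17/45b + 28/15 → -34/9a + ⅓b² - 61/135b + 1036/135
  leading term a: subtract (-17/18)·f_4 from -34/9a + ⅓b² - 61/135b + 1036/135 → ⅓b² + 133/270b - 223/270
  leading term b²: subtract (12/19b)·h_5 from ⅓b² + 133/270b - 223/270 → 223/270b - 223/270
  leading term b: subtract (446/285)·h_5 from 223/270b - 223/270 → 0
  remainder 0.

S(f_2,f_4): lcm = ab. S = 4/9a - ¼b² + 9/4b - 26/9.
  leading term a: subtract (1/9)·f_4 from 4/9a - ¼b² + 9/4b - 26/9 → -¼b² + 77/36b - 17/9
  leading term b²: subtract (-9/19b)·h_5 from -¼b² + 77/36b - 17/9 → 17/9b - 17/9
  leading term b: subtract (68/19)·h_5 from 17/9b - 17/9 → 0
  remainder 0.

S(f_3,f_4): lcm = a². S = 11/20ab + 29/20a + ⅕b - 21/5.
  leading term ab: subtract (-11/60)·f_1 from 11/20ab + 29/20a + ⅕b - 21/5 → 9/10a - ⅙b - 49/30
  leading term a: subtract (9/40)·f_4 from 9/10a - ⅙b - 49/30 → -47/120b + 47/120
  leading term b: subtract (-141/190)·h_5 from -47/120b + 47/120 → 0
  remainder 0.

S(f_1,h_5): lcm = ab. S = 2a + ⅔b - 14/3.
  leading term a: subtract (½)·f_4 from 2a + ⅔b - 14/3 → ⅙b - ⅙
  leading term b: subtract (6/19)·h_5 from ⅙b - ⅙ → 0
  remainder 0.

S(f_2,h_5): lcm = ab. S = 13/9a - 26/9.
  leading term a: subtract (13/36)·f_4 from 13/9a - 26/9 → -13/36b + 13/36
  leading term b: subtract (-13/19)·h_5 from -13/36b + 13/36 → 0
  remainder 0.

S(f_3,h_5): leading monomials are coprime, so the S-polynomial reduces to 0 (Buchberger's first criterion).
S(f_4,h_5): leading monomials are coprime, so the S-polynomial reduces to 0 (Buchberger's first criterion).
Every S-polynomial of the final basis reduces to 0, so we have a Gröbner basis.
Inter-reduce: drop elements whose leading term is divisible by another's, tail-reduce, and make monic.
Reduced Gröbner basis: {a - 2, b - 1}.

Elimination: the polynomial b - 1 lies in the elimination ideal for b, so b ∈ {1}. For each such b, the remaining basis elements (now univariate) give the rest of the solution.
  b = 1: the earlier basis element becomes a - 2 = 0, giving a = 2 — point (2, 1).
Substituting each solution back into the original system confirms all equations vanish.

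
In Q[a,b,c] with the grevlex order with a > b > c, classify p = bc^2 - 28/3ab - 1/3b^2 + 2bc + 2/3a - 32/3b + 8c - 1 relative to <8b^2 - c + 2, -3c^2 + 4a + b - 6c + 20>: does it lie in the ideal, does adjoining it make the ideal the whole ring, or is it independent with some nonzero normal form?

First compute the reduced Gröbner basis of I by Buchberger's algorithm.
f_1 = 8b^2 - c + 2, LT = b^2.
f_2 = -3c^2 + 4a + b - 6c + 20, LT = c^2.

The S-polynomials (S(f_1,f_2)) all reduce to 0 modulo the current basis, so we have a Gröbner basis.
Inter-reduce: drop elements whose leading term is divisible by another's, tail-reduce, and make monic.
Reduced Gröbner basis: {b^2 - 1/8c + 1/4, c^2 - 4/3a - 1/3b + 2c - 20/3}.
Label its elements g_1 = b^2 - 1/8c + 1/4, g_2 = c^2 - 4/3a - 1/3b + 2c - 20/3.

Reduce p = bc^2 - 28/3ab - 1/3b^2 + 2bc + 2/3a - 32/3b + 8c - 1 modulo G:
  leading term bc^2: subtract (b)·g_2 from bc^2 - 28/3ab - 1/3b^2 + 2bc + 2/3a - 32/3b + 8c - 1 → -8ab + 2/3a - 4b + 8c - 1
  leading term ab: no divisor's leading term divides it; move -8ab to the remainder.
  leading term a: no divisor's leading term divides it; move 2/3a to the remainder.
  leading term b: no divisor's leading term divides it; move -4b to the remainder.
  leading term c: no divisor's leading term divides it; move 8c to the remainder.
  leading term 1: no divisor's leading term divides it; move -1 to the remainder.
  normal form = -8ab + 2/3a - 4b + 8c - 1.
The normal form is nonzero, so p ∉ I. Since p minus its normal form lies in I, I + (p) = I + (r) where r = -8ab + 2/3a - 4b + 8c - 1; decide whether this ideal is the whole ring.
Run Buchberger on G together with r (pairs among the g_i already reduce to 0 since G is a Gröbner basis):
g_1 = b^2 - 1/8c + 1/4, LT = b^2.
g_2 = c^2 - 4/3a - 1/3b + 2c - 20/3, LT = c^2.
r = -8ab + 2/3a - 4b + 8c - 1, LT = ab.

S(g_1,r): lcm = ab^2. S = 1/12ab - 1/2b^2 - 1/8ac + bc + 1/4a - 1/8b.
  reduce S modulo (g_1, g_2, r):
  remainder -1/8ac + bc + 37/144a - 1/6b + 1/48c + 11/96 ≠ 0; add m_4 = -1/8ac + bc + 37/144a - 1/6b + 1/48c + 11/96 to the basis.

S(g_2,m_4): lcm = ac^2. S = 8bc^2 - 4/3a^2 - 1/3ab + 73/18ac - 4/3bc + 1/6c^2 - 20/3a + 11/12c.
  reduce S modulo (g_1, g_2, r, m_4):
  remainder -4/3a^2 + 136/9bc + 223/81a + 1156/27b + 322/27c + 155/54 ≠ 0; add m_5 = -4/3a^2 + 136/9bc + 223/81a + 1156/27b + 322/27c + 155/54 to the basis.

The other S-polynomials (S(g_1,g_2), S(g_2,r), S(g_1,m_4), S(r,m_4), S(g_1,m_5), S(g_2,m_5), S(r,m_5), S(m_4,m_5)) all reduce to 0 modulo the current basis, so we have a Gröbner basis.
Inter-reduce: drop elements whose leading term is divisible by another's, tail-reduce, and make monic.
Reduced Gröbner basis: {a^2 - 34/3bc - 223/108a - 289/9b - 161/18c - 155/72, ab - 1/12a + 1/2b - c + 1/8, b^2 - 1/8c + 1/4, ac - 8bc - 37/18a + 4/3b - 1/6c - 11/12, c^2 - 4/3a - 1/3b + 2c - 20/3}.
The reduced Gröbner basis of I + (p) is {a^2 - 34/3bc - 223/108a - 289/9b - 161/18c - 155/72, ab - 1/12a + 1/2b - c + 1/8, b^2 - 1/8c + 1/4, ac - 8bc - 37/18a + 4/3b - 1/6c - 11/12, c^2 - 4/3a - 1/3b + 2c - 20/3} ≠ {1}, a proper ideal, so the enlarged system stays consistent: p is independent of I, with normal form -8ab + 2/3a - 4b + 8c - 1.

bc^2 - 28/3ab - 1/3b^2 + 2bc + 2/3a - 32/3b + 8c - 1 is independent of I; its normal form modulo I is -8ab + 2/3a - 4b + 8c - 1.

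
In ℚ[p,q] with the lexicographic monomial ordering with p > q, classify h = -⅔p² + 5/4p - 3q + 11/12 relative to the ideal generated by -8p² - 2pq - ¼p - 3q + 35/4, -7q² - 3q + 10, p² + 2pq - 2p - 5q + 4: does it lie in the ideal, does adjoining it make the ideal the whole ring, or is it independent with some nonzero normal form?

Adjoining -⅔p² + 5/4p - 3q + 11/12 makes the ideal the whole ring: the system is inconsistent.

First compute the reduced Gröbner basis of I by Buchberger's algorithm.
f_1 = -8p² - 2pq - ¼p - 3q + 35/4, LT = p².
f_2 = -7q² - 3q + 10, LT = q².
f_3 = p² + 2pq - 2p - 5q + 4, LT = p².

S(f_1,f_3): lcm = p². S = -7/4pq + 65/32p + 43/8q - 163/32.
  leading term pq: no divisor's leading term divides it; move -7/4pq to the remainder.
  leading term p: no divisor's leading term divides it; move 65/32p to the remainder.
  leading term q: no divisor's leading term divides it; move 43/8q to the remainder.
  leading term 1: no divisor's leading term divides it; move -163/32 to the remainder.
  remainder -7/4pq + 65/32p + 43/8q - 163/32 ≠ 0; add k_4 = -7/4pq + 65/32p + 43/8q - 163/32 to the basis.

S(f_1,k_4): lcm = p²q. S = 65/56p² + ¼pq² + 695/224pq - 163/56p + ⅜q² - 35/32q.
  leading term p²: subtract (-65/448)·f_1 from 65/56p² + ¼pq² + 695/224pq - 163/56p + ⅜q² - 35/32q → ¼pq² + 45/16pq - 5281/1792p + ⅜q² - 685/448q + 325/256
  leading term pq²: subtract (-1/28p)·f_2 from ¼pq² + 45/16pq - 5281/1792p + ⅜q² - 685/448q + 325/256 → 303/112pq - 663/256p + ⅜q² - 685/448q + 325/256
  leading term pq: subtract (-303/196)·k_4 from 303/112pq - 663/256p + ⅜q² - 685/448q + 325/256 → 6903/12544p + ⅜q² + 21263/3136q - 82853/12544
  leading term p: no divisor's leading term divides it; move 6903/12544p to the remainder.
  leading term q²: subtract (-3/56)·f_2 from ⅜q² + 21263/3136q - 82853/12544 → 20759/3136q - 76133/12544
  leading term q: no divisor's leading term divides it; move 20759/3136q to the remainder.
  leading term 1: no divisor's leading term divides it; move -76133/12544 to the remainder.
  remainder 6903/12544p + 20759/3136q - 76133/12544 ≠ 0; add k_5 = 6903/12544p + 20759/3136q - 76133/12544 to the basis.

S(f_2,k_4): lcm = pq². S = 89/56pq - 10/7p + 43/14q² - 163/56q.
  leading term pq: subtract (-89/98)·k_4 from 89/56pq - 10/7p + 43/14q² - 163/56q → 1305/3136p + 43/14q² + 1545/784q - 14507/3136
  leading term p: subtract (580/767)·k_5 from 1305/3136p + 43/14q² + 1545/784q - 14507/3136 → 43/14q² - 16295/5369q - 391/10738
  leading term q²: subtract (-43/98)·f_2 from 43/14q² - 16295/5369q - 391/10738 → -327073/75166q + 327073/75166
  leading term q: no divisor's leading term divides it; move -327073/75166q to the remainder.
  leading term 1: no divisor's leading term divides it; move 327073/75166 to the remainder.
  remainder -327073/75166q + 327073/75166 ≠ 0; add k_6 = -327073/75166q + 327073/75166 to the basis.

The other S-polynomials (S(f_1,f_2), S(f_2,f_3), S(f_3,k_4), S(f_1,k_5), S(f_2,k_5), S(f_3,k_5), S(k_4,k_5), S(f_1,k_6), S(f_2,k_6), S(f_3,k_6), S(k_4,k_6), S(k_5,k_6)) all reduce to 0 modulo the current basis, so we have a Gröbner basis.
Inter-reduce: drop elements whose leading term is divisible by another's, tail-reduce, and make monic.
Reduced Gröbner basis: {p + 1, q - 1}.
Label its elements g_1 = p + 1, g_2 = q - 1.

Reduce h = -⅔p² + 5/4p - 3q + 11/12 modulo G:
  leading term p²: subtract (-⅔p)·g_1 from -⅔p² + 5/4p - 3q + 11/12 → 23/12p - 3q + 11/12
  leading term p: subtract (23/12)·g_1 from 23/12p - 3q + 11/12 → -3q - 1
  leading term q: subtract (-3)·g_2 from -3q - 1 → -4
  leading term 1: no divisor's leading term divides it; move -4 to the remainder.
  normal form = -4.
The normal form is nonzero, so h ∉ I. Since h minus its normal form lies in I, I + (h) = I + (r) where r = -4; decide whether this ideal is the whole ring.
Here r = -4 is a nonzero constant, hence a unit: 1 ∈ I + (h), the Gröbner basis of I + (h) is {1}, and the enlarged system has no common solution — adjoining h is inconsistent.

The remainder on division by a Gröbner basis is unique — it is the normal form.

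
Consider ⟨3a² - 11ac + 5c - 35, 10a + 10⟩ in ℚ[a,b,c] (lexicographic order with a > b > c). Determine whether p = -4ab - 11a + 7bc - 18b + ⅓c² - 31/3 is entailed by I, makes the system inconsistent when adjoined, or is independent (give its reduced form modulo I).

First compute the reduced Gröbner basis of I by Buchberger's algorithm.
f_1 = 3a² - 11ac + 5c - 35, LT = a².
f_2 = 10a + 10, LT = a.

S(f_1,f_2): lcm = a². S = -11/3ac - a + 5/3c - 35/3.
  reduce S modulo (f_1, f_2):
  remainder 16/3c - 32/3 ≠ 0; add h_3 = 16/3c - 32/3 to the basis.

The other S-polynomials (S(f_1,h_3), S(f_2,h_3)) all reduce to 0 modulo the current basis, so we have a Gröbner basis.
Inter-reduce: drop elements whose leading term is divisible by another's, tail-reduce, and make monic.
Reduced Gröbner basis: {a + 1, c - 2}.
Label its elements g_1 = a + 1, g_2 = c - 2.

Reduce p = -4ab - 11a + 7bc - 18b + ⅓c² - 31/3 modulo G:
  leading term ab: subtract (-4b)·g_1 from -4ab - 11a + 7bc - 18b + ⅓c² - 31/3 → -11a + 7bc - 14b + ⅓c² - 31/3
  leading term a: subtract (-11)·g_1 from -11a + 7bc - 14b + ⅓c² - 31/3 → 7bc - 14b + ⅓c² + ⅔
  leading term bc: subtract (7b)·g_2 from 7bc - 14b + ⅓c² + ⅔ → ⅓c² + ⅔
  leading term c²: subtract (⅓c)·g_2 from ⅓c² + ⅔ → ⅔c + ⅔
  leading term c: subtract (⅔)·g_2 from ⅔c + ⅔ → 2
  leading term 1: no divisor's leading term divides it; move 2 to the remainder.
  normal form = 2.
The normal form is nonzero, so p ∉ I. Since p minus its normal form lies in I, I + (p) = I + (r) where r = 2; decide whether this ideal is the whole ring.
Here r = 2 is a nonzero constant, hence a unit: 1 ∈ I + (p), the Gröbner basis of I + (p) is {1}, and the enlarged system has no common solution — adjoining p is inconsistent.

The remainder on division by a Gröbner basis is unique — it is the normal form.

Adjoining -4ab - 11a + 7bc - 18b + ⅓c² - 31/3 makes the ideal the whole ring: the system is inconsistent.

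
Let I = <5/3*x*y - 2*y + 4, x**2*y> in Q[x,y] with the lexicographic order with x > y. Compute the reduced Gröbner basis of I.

G = {x - 3/5*y + 6/5, y**2 - 4*y + 4}

Buchberger's algorithm terminates because the ascending chain of leading-term ideals stabilizes.

f_1 = 5/3*x*y - 2*y + 4, LT = x*y.
f_2 = x**2*y, LT = x**2*y.

S(f_1,f_2): lcm = x**2*y. S = -6/5*x*y + 12/5*x.
  leading term x*y: subtract (-18/25)·f_1 from -6/5*x*y + 12/5*x → 12/5*x - 36/25*y + 72/25
  leading term x: no divisor's leading term divides it; move 12/5*x to the remainder.
  leading term y: no divisor's leading term divides it; move -36/25*y to the remainder.
  leading term 1: no divisor's leading term divides it; move 72/25 to the remainder.
  remainder 12/5*x - 36/25*y + 72/25 ≠ 0; add g_3 = 12/5*x - 36/25*y + 72/25 to the basis.

S(f_1,g_3): lcm = x*y. S = 3/5*y**2 - 12/5*y + 12/5.
  leading term y**2: no divisor's leading term divides it; move 3/5*y**2 to the remainder.
  leading term y: no divisor's leading term divides it; move -12/5*y to the remainder.
  leading term 1: no divisor's leading term divides it; move 12/5 to the remainder.
  remainder 3/5*y**2 - 12/5*y + 12/5 ≠ 0; add g_4 = 3/5*y**2 - 12/5*y + 12/5 to the basis.

The other S-polynomials (S(f_2,g_3), S(f_1,g_4), S(f_2,g_4), S(g_3,g_4)) all reduce to 0 modulo the current basis, so we have a Gröbner basis.
Inter-reduce: drop elements whose leading term is divisible by another's, tail-reduce, and make monic.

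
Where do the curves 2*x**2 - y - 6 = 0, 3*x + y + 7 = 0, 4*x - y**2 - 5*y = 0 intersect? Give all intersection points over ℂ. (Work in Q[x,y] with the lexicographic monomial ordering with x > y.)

{(-1, -4)}

Compute a lex Gröbner basis by Buchberger's algorithm.
f_1 = 2*x**2 - y - 6, LT = x**2.
f_2 = 3*x + y + 7, LT = x.
f_3 = 4*x - y**2 - 5*y, LT = x.

S(f_1,f_2): lcm = x**2. S = -1/3*x*y - 7/3*x - 1/2*y - 3.
  leading term x*y: subtract (-1/9*y)·f_2 from -1/3*x*y - 7/3*x - 1/2*y - 3 → -7/3*x + 1/9*y**2 + 5/18*y - 3
  leading term x: subtract (-7/9)·f_2 from -7/3*x + 1/9*y**2 + 5/18*y - 3 → 1/9*y**2 + 19/18*y + 22/9
  leading term y**2: no divisor's leading term divides it; move 1/9*y**2 to the remainder.
  leading term y: no divisor's leading term divides it; move 19/18*y to the remainder.
  leading term 1: no divisor's leading term divides it; move 22/9 to the remainder.
  remainder 1/9*y**2 + 19/18*y + 22/9 ≠ 0; add h_4 = 1/9*y**2 + 19/18*y + 22/9 to the basis.

S(f_1,f_3): lcm = x**2. S = 1/4*x*y**2 + 5/4*x*y - 1/2*y - 3.
  leading term x*y**2: subtract (1/12*y**2)·f_2 from 1/4*x*y**2 + 5/4*x*y - 1/2*y - 3 → 5/4*x*y - 1/12*y**3 - 7/12*y**2 - 1/2*y - 3
  leading term x*y: subtract (5/12*y)·f_2 from 5/4*x*y - 1/12*y**3 - 7/12*y**2 - 1/2*y - 3 → -1/12*y**3 - y**2 - 41/12*y - 3
  leading term y**3: subtract (-3/4*y)·h_4 from -1/12*y**3 - y**2 - 41/12*y - 3 → -5/24*y**2 - 19/12*y - 3
  leading term y**2: subtract (-15/8)·h_4 from -5/24*y**2 - 19/12*y - 3 → 19/48*y + 19/12
  leading term y: no divisor's leading term divides it; move 19/48*y to the remainder.
  leading term 1: no divisor's leading term divides it; move 19/12 to the remainder.
  remainder 19/48*y + 19/12 ≠ 0; add h_5 = 19/48*y + 19/12 to the basis.

The other S-polynomials (S(f_2,f_3), S(f_1,h_4), S(f_2,h_4), S(f_3,h_4), S(f_1,h_5), S(f_2,h_5), S(f_3,h_5), S(h_4,h_5)) all reduce to 0 modulo the current basis, so we have a Gröbner basis.
Inter-reduce: drop elements whose leading term is divisible by another's, tail-reduce, and make monic.
Reduced Gröbner basis: {x + 1, y + 4}.

From the last basis element, y + 4 = 0, so y takes values in {-4}. Each choice, substituted upward through the basis, yields the corresponding point(s) of the solution set.
  y = -4: the earlier basis element becomes x + 1 = 0, giving x = -1 — point (-1, -4).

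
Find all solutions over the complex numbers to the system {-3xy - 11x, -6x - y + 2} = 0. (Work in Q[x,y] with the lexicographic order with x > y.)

{(17/18, -11/3), (0, 2)}

Compute a lex Gröbner basis by Buchberger's algorithm.
f_1 = -3xy - 11x, LT = xy.
f_2 = -6x - y + 2, LT = x.

S(f_1,f_2): lcm = xy. S = 11/3x - 1/6y^2 + 1/3y.
  leading term x: subtract (-11/18)·f_2 from 11/3x - 1/6y^2 + 1/3y → -1/6y^2 - 5/18y + 11/9
  leading term y^2: no divisor's leading term divides it; move -1/6y^2 to the remainder.
  leading term y: no divisor's leading term divides it; move -5/18y to the remainder.
  leading term 1: no divisor's leading term divides it; move 11/9 to the remainder.
  remainder -1/6y^2 - 5/18y + 11/9 ≠ 0; add h_3 = -1/6y^2 - 5/18y + 11/9 to the basis.

The other S-polynomials (S(f_1,h_3), S(f_2,h_3)) all reduce to 0 modulo the current basis, so we have a Gröbner basis.
Inter-reduce: drop elements whose leading term is divisible by another's, tail-reduce, and make monic.
Reduced Gröbner basis: {x + 1/6y - 1/3, y^2 + 5/3y - 22/3}.

The lex basis is triangular: the last element involves only y. Solving y^2 + 5/3y - 22/3 = 0 gives y ∈ {-11/3, 2}; substituting each value into the earlier elements determines the remaining variables.
  y = -11/3: the earlier basis element becomes x - 17/18 = 0, giving x = 17/18 — point (17/18, -11/3).
  y = 2: the earlier basis element becomes x = 0, giving x = 0 — point (0, 2).
This is the nonlinear analogue of row-reducing a linear system.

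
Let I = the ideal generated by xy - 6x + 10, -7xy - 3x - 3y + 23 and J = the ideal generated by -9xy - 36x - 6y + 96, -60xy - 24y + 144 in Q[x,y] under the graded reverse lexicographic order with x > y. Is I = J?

Yes, the ideals are equal.

Equality of ideals is decidable: compute both reduced Gröbner bases (unique for the ordering) and check whether they agree.
Buchberger on the first generating set:
f_1 = xy - 6x + 10, LT = xy.
f_2 = -7xy - 3x - 3y + 23, LT = xy.

S(f_1,f_2): lcm = xy. S = -45/7x - 3/7y + 93/7.
  leading term x: no divisor's leading term divides it; move -45/7x to the remainder.
  leading term y: no divisor's leading term divides it; move -3/7y to the remainder.
  leading term 1: no divisor's leading term divides it; move 93/7 to the remainder.
  remainder -45/7x - 3/7y + 93/7 ≠ 0; add g_3 = -45/7x - 3/7y + 93/7 to the basis.

S(f_1,g_3): lcm = xy. S = -1/15y^2 - 6x + 31/15y + 10.
  leading term y^2: no divisor's leading term divides it; move -1/15y^2 to the remainder.
  leading term x: subtract (14/15)·g_3 from -6x + 31/15y + 10 → 37/15y - 12/5
  leading term y: no divisor's leading term divides it; move 37/15y to the remainder.
  leading term 1: no divisor's leading term divides it; move -12/5 to the remainder.
  remainder -1/15y^2 + 37/15y - 12/5 ≠ 0; add g_4 = -1/15y^2 + 37/15y - 12/5 to the basis.

S(f_2,g_3): lcm = xy. S = -1/15y^2 + 3/7x + 262/105y - 23/7.
  leading term y^2: subtract (1)·g_4 from -1/15y^2 + 3/7x + 262/105y - 23/7 → 3/7x + 1/35y - 31/35
  leading term x: subtract (-1/15)·g_3 from 3/7x + 1/35y - 31/35 → 0
  remainder 0.

S(f_1,g_4): lcm = xy^2. S = 31xy - 36x + 10y.
  leading term xy: subtract (31)·f_1 from 31xy - 36x + 10y → 150x + 10y - 310
  leading term x: subtract (-70/3)·g_3 from 150x + 10y - 310 → 0
  remainder 0.

S(f_2,g_4): lcm = xy^2. S = 262/7xy + 3/7y^2 - 36x - 23/7y.
  leading term xy: subtract (262/7)·f_1 from 262/7xy + 3/7y^2 - 36x - 23/7y → 3/7y^2 + 1320/7x - 23/7y - 2620/7
  leading term y^2: subtract (-45/7)·g_4 from 3/7y^2 + 1320/7x - 23/7y - 2620/7 → 1320/7x + 88/7y - 2728/7
  leading term x: subtract (-88/3)·g_3 from 1320/7x + 88/7y - 2728/7 → 0
  remainder 0.

S(g_3,g_4): leading monomials are coprime, so the S-polynomial reduces to 0 (Buchberger's first criterion).
Every S-polynomial of the final basis reduces to 0, so we have a Gröbner basis.
Inter-reduce: drop elements whose leading term is divisible by another's, tail-reduce, and make monic.
Reduced Gröbner basis: {y^2 - 37y + 36, x + 1/15y - 31/15}.

Buchberger on the second generating set:
h_1 = -9xy - 36x - 6y + 96, LT = xy.
h_2 = -60xy - 24y + 144, LT = xy.

S(h_1,h_2): lcm = xy. S = 4x + 4/15y - 124/15.
  leading term x: no divisor's leading term divides it; move 4x to the remainder.
  leading term y: no divisor's leading term divides it; move 4/15y to the remainder.
  leading term 1: no divisor's leading term divides it; move -124/15 to the remainder.
  remainder 4x + 4/15y - 124/15 ≠ 0; add k_3 = 4x + 4/15y - 124/15 to the basis.

S(h_1,k_3): lcm = xy. S = -1/15y^2 + 4x + 41/15y - 32/3.
  leading term y^2: no divisor's leading term divides it; move -1/15y^2 to the remainder.
  leading term x: subtract (1)·k_3 from 4x + 41/15y - 32/3 → 37/15y - 12/5
  leading term y: no divisor's leading term divides it; move 37/15y to the remainder.
  leading term 1: no divisor's leading term divides it; move -12/5 to the remainder.
  remainder -1/15y^2 + 37/15y - 12/5 ≠ 0; add k_4 = -1/15y^2 + 37/15y - 12/5 to the basis.

S(h_2,k_3): lcm = xy. S = -1/15y^2 + 37/15y - 12/5.
  leading term y^2: subtract (1)·k_4 from -1/15y^2 + 37/15y - 12/5 → 0
  remainder 0.

S(h_1,k_4): lcm = xy^2. S = 41xy + 2/3y^2 - 36x - 32/3y.
  leading term xy: subtract (-41/9)·h_1 from 41xy + 2/3y^2 - 36x - 32/3y → 2/3y^2 - 200x - 38y + 1312/3
  leading term y^2: subtract (-10)·k_4 from 2/3y^2 - 200x - 38y + 1312/3 → -200x - 40/3y + 1240/3
  leading term x: subtract (-50)·k_3 from -200x - 40/3y + 1240/3 → 0
  remainder 0.

S(h_2,k_4): lcm = xy^2. S = 37xy + 2/5y^2 - 36x - 12/5y.
  leading term xy: subtract (-37/9)·h_1 from 37xy + 2/5y^2 - 36x - 12/5y → 2/5y^2 - 184x - 406/15y + 1184/3
  leading term y^2: subtract (-6)·k_4 from 2/5y^2 - 184x - 406/15y + 1184/3 → -184x - 184/15y + 5704/15
  leading term x: subtract (-46)·k_3 from -184x - 184/15y + 5704/15 → 0
  remainder 0.

S(k_3,k_4): leading monomials are coprime, so the S-polynomial reduces to 0 (Buchberger's first criterion).
Every S-polynomial of the final basis reduces to 0, so we have a Gröbner basis.
Inter-reduce: drop elements whose leading term is divisible by another's, tail-reduce, and make monic.
Reduced Gröbner basis: {y^2 - 37y + 36, x + 1/15y - 31/15}.

These coincide, so the ideals are equal.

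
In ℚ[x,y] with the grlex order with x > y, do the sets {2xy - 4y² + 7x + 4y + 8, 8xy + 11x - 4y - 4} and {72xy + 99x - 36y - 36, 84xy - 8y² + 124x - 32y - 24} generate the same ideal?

Yes, the ideals are equal.

Two ideals are equal iff their reduced Gröbner bases coincide (the reduced basis is unique for a fixed ordering).
Buchberger on the first generating set:
f_1 = 2xy - 4y² + 7x + 4y + 8, LT = xy.
f_2 = 8xy + 11x - 4y - 4, LT = xy.

S(f_1,f_2): lcm = xy. S = -2y² + 17/8x + 5/2y + 9/2.
  leading term y²: no divisor's leading term divides it; move -2y² to the remainder.
  leading term x: no divisor's leading term divides it; move 17/8x to the remainder.
  leading term y: no divisor's leading term divides it; move 5/2y to the remainder.
  leading term 1: no divisor's leading term divides it; move 9/2 to the remainder.
  remainder -2y² + 17/8x + 5/2y + 9/2 ≠ 0; add g_3 = -2y² + 17/8x + 5/2y + 9/2 to the basis.

S(f_1,g_3): lcm = xy². S = -2y³ + 17/16x² + 19/4xy + 2y² + 9/4x + 4y.
  leading term y³: subtract (y)·g_3 from -2y³ + 17/16x² + 19/4xy + 2y² + 9/4x + 4y → 17/16x² + 21/8xy - ½y² + 9/4x - ½y
  leading term x²: no divisor's leading term divides it; move 17/16x² to the remainder.
  leading term xy: subtract (21/16)·f_1 from 21/8xy - ½y² + 9/4x - ½y → 19/4y² - 111/16x - 23/4y - 21/2
  leading term y²: subtract (-19/8)·g_3 from 19/4y² - 111/16x - 23/4y - 21/2 → -121/64x + 3/16y + 3/16
  leading term x: no divisor's leading term divides it; move -121/64x to the remainder.
  leading term y: no divisor's leading term divides it; move 3/16y to the remainder.
  leading term 1: no divisor's leading term divides it; move 3/16 to the remainder.
  remainder 17/16x² - 121/64x + 3/16y + 3/16 ≠ 0; add g_4 = 17/16x² - 121/64x + 3/16y + 3/16 to the basis.

The other S-polynomials (S(f_2,g_3), S(f_1,g_4), S(f_2,g_4), S(g_3,g_4)) all reduce to 0 modulo the current basis, so we have a Gröbner basis.
Inter-reduce: drop elements whose leading term is divisible by another's, tail-reduce, and make monic.
Reduced Gröbner basis: {x² - 121/68x + 3/17y + 3/17, xy + 11/8x - ½y - ½, y² - 17/16x - 5/4y - 9/4}.

Buchberger on the second generating set:
h_1 = 72xy + 99x - 36y - 36, LT = xy.
h_2 = 84xy - 8y² + 124x - 32y - 24, LT = xy.

S(h_1,h_2): lcm = xy. S = 2/21y² - 17/168x - 5/42y - 3/14.
  leading term y²: no divisor's leading term divides it; move 2/21y² to the remainder.
  leading term x: no divisor's leading term divides it; move -17/168x to the remainder.
  leading term y: no divisor's leading term divides it; move -5/42y to the remainder.
  leading term 1: no divisor's leading term divides it; move -3/14 to the remainder.
  remainder 2/21y² - 17/168x - 5/42y - 3/14 ≠ 0; add k_3 = 2/21y² - 17/168x - 5/42y - 3/14 to the basis.

S(h_1,k_3): lcm = xy². S = 17/16x² + 21/8xy - ½y² + 9/4x - ½y.
  leading term x²: no divisor's leading term divides it; move 17/16x² to the remainder.
  leading term xy: subtract (7/192)·h_1 from 21/8xy - ½y² + 9/4x - ½y → -½y² - 87/64x + 13/16y + 21/16
  leading term y²: subtract (-21/4)·k_3 from -½y² - 87/64x + 13/16y + 21/16 → -121/64x + 3/16y + 3/16
  leading term x: no divisor's leading term divides it; move -121/64x to the remainder.
  leading term y: no divisor's leading term divides it; move 3/16y to the remainder.
  leading term 1: no divisor's leading term divides it; move 3/16 to the remainder.
  remainder 17/16x² - 121/64x + 3/16y + 3/16 ≠ 0; add k_4 = 17/16x² - 121/64x + 3/16y + 3/16 to the basis.

The other S-polynomials (S(h_2,k_3), S(h_1,k_4), S(h_2,k_4), S(k_3,k_4)) all reduce to 0 modulo the current basis, so we have a Gröbner basis.
Inter-reduce: drop elements whose leading term is divisible by another's, tail-reduce, and make monic.
Reduced Gröbner basis: {x² - 121/68x + 3/17y + 3/17, xy + 11/8x - ½y - ½, y² - 17/16x - 5/4y - 9/4}.

These coincide, so the ideals are equal.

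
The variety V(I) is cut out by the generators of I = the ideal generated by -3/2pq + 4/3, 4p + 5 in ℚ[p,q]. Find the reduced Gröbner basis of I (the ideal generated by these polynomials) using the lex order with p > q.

f_1 = -3/2pq + 4/3, LT = pq.
f_2 = 4p + 5, LT = p.

S(f_1,f_2): lcm = pq. S = -5/4q - 8/9.
  leading term q: no divisor's leading term divides it; move -5/4q to the remainder.
  leading term 1: no divisor's leading term divides it; move -8/9 to the remainder.
  remainder -5/4q - 8/9 ≠ 0; add g_3 = -5/4q - 8/9 to the basis.

S(f_1,g_3): lcm = pq. S = -32/45p - 8/9.
  leading term p: subtract (-8/45)·f_2 from -32/45p - 8/9 → 0
  remainder 0.

S(f_2,g_3): leading monomials are coprime, so the S-polynomial reduces to 0 (Buchberger's first criterion).
Every S-polynomial of the final basis reduces to 0, so we have a Gröbner basis.
Inter-reduce: drop elements whose leading term is divisible by another's, tail-reduce, and make monic.

G = {p + 5/4, q + 32/45}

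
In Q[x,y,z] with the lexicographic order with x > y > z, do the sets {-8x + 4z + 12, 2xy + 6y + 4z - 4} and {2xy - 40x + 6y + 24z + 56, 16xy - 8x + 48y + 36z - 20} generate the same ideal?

Since reduced Gröbner bases are canonical representatives of ideals under a given ordering, it suffices to compute and compare them.
Buchberger on the first generating set:
f_1 = -8x + 4z + 12, LT = x.
f_2 = 2xy + 6y + 4z - 4, LT = xy.

S(f_1,f_2): lcm = xy. S = -\tfrac{1}{2}yz - \tfrac{9}{2}y - 2z + 2.
  leading term yz: no divisor's leading term divides it; move -\tfrac{1}{2}yz to the remainder.
  leading term y: no divisor's leading term divides it; move -\tfrac{9}{2}y to the remainder.
  leading term z: no divisor's leading term divides it; move -2z to the remainder.
  leading term 1: no divisor's leading term divides it; move 2 to the remainder.
  remainder -\tfrac{1}{2}yz - \tfrac{9}{2}y - 2z + 2 ≠ 0; add g_3 = -\tfrac{1}{2}yz - \tfrac{9}{2}y - 2z + 2 to the basis.

S(f_1,g_3): leading monomials are coprime, so the S-polynomial reduces to 0 (Buchberger's first criterion).
S(f_2,g_3): lcm = xyz. S = -9xy - 4xz + 4x + 3yz + 2z^{2} - 2z.
  leading term xy: subtract (\tfrac{9}{8}y)·f_1 from -9xy - 4xz + 4x + 3yz + 2z^{2} - 2z → -4xz + 4x - \tfrac{3}{2}yz - \tfrac{27}{2}y + 2z^{2} - 2z
  leading term xz: subtract (\tfrac{1}{2}z)·f_1 from -4xz + 4x - \tfrac{3}{2}yz - \tfrac{27}{2}y + 2z^{2} - 2z → 4x - \tfrac{3}{2}yz - \tfrac{27}{2}y - 8z
  leading term x: subtract (-\tfrac{1}{2})·f_1 from 4x - \tfrac{3}{2}yz - \tfrac{27}{2}y - 8z → -\tfrac{3}{2}yz - \tfrac{27}{2}y - 6z + 6
  leading term yz: subtract (3)·g_3 from -\tfrac{3}{2}yz - \tfrac{27}{2}y - 6z + 6 → 0
  remainder 0.

Every S-polynomial of the final basis reduces to 0, so we have a Gröbner basis.
Inter-reduce: drop elements whose leading term is divisible by another's, tail-reduce, and make monic.
Reduced Gröbner basis: {x - \tfrac{1}{2}z - \tfrac{3}{2}, yz + 9y + 4z - 4}.

Buchberger on the second generating set:
h_1 = 2xy - 40x + 6y + 24z + 56, LT = xy.
h_2 = 16xy - 8x + 48y + 36z - 20, LT = xy.

S(h_1,h_2): lcm = xy. S = -\tfrac{39}{2}x + \tfrac{39}{4}z + \tfrac{117}{4}.
  leading term x: no divisor's leading term divides it; move -\tfrac{39}{2}x to the remainder.
  leading term z: no divisor's leading term divides it; move \tfrac{39}{4}z to the remainder.
  leading term 1: no divisor's leading term divides it; move \tfrac{117}{4} to the remainder.
  remainder -\tfrac{39}{2}x + \tfrac{39}{4}z + \tfrac{117}{4} ≠ 0; add k_3 = -\tfrac{39}{2}x + \tfrac{39}{4}z + \tfrac{117}{4} to the basis.

S(h_1,k_3): lcm = xy. S = -20x + \tfrac{1}{2}yz + \tfrac{9}{2}y + 12z + 28.
  leading term x: subtract (\tfrac{40}{39})·k_3 from -20x + \tfrac{1}{2}yz + \tfrac{9}{2}y + 12z + 28 → \tfrac{1}{2}yz + \tfrac{9}{2}y + 2z - 2
  leading term yz: no divisor's leading term divides it; move \tfrac{1}{2}yz to the remainder.
  leading term y: no divisor's leading term divides it; move \tfrac{9}{2}y to the remainder.
  leading term z: no divisor's leading term divides it; move 2z to the remainder.
  leading term 1: no divisor's leading term divides it; move -2 to the remainder.
  remainder \tfrac{1}{2}yz + \tfrac{9}{2}y + 2z - 2 ≠ 0; add k_4 = \tfrac{1}{2}yz + \tfrac{9}{2}y + 2z - 2 to the basis.

S(h_2,k_3): lcm = xy. S = -\tfrac{1}{2}x + \tfrac{1}{2}yz + \tfrac{9}{2}y + \tfrac{9}{4}z - \tfrac{5}{4}.
  leading term x: subtract (\tfrac{1}{39})·k_3 from -\tfrac{1}{2}x + \tfrac{1}{2}yz + \tfrac{9}{2}y + \tfrac{9}{4}z - \tfrac{5}{4} → \tfrac{1}{2}yz + \tfrac{9}{2}y + 2z - 2
  leading term yz: subtract (1)·k_4 from \tfrac{1}{2}yz + \tfrac{9}{2}y + 2z - 2 → 0
  remainder 0.

S(h_1,k_4): lcm = xyz. S = -9xy - 24xz + 4x + 3yz + 12z^{2} + 28z.
  leading term xy: subtract (-\tfrac{9}{2})·h_1 from -9xy - 24xz + 4x + 3yz + 12z^{2} + 28z → -24xz - 176x + 3yz + 27y + 12z^{2} + 136z + 252
  leading term xz: subtract (\tfrac{16}{13}z)·k_3 from -24xz - 176x + 3yz + 27y + 12z^{2} + 136z + 252 → -176x + 3yz + 27y + 100z + 252
  leading term x: subtract (\tfrac{352}{39})·k_3 from -176x + 3yz + 27y + 100z + 252 → 3yz + 27y + 12z - 12
  leading term yz: subtract (6)·k_4 from 3yz + 27y + 12z - 12 → 0
  remainder 0.

S(h_2,k_4): lcm = xyz. S = -9xy - \tfrac{9}{2}xz + 4x + 3yz + \tfrac{9}{4}z^{2} - \tfrac{5}{4}z.
  leading term xy: subtract (-\tfrac{9}{2})·h_1 from -9xy - \tfrac{9}{2}xz + 4x + 3yz + \tfrac{9}{4}z^{2} - \tfrac{5}{4}z → -\tfrac{9}{2}xz - 176x + 3yz + 27y + \tfrac{9}{4}z^{2} + \tfrac{427}{4}z + 252
  leading term xz: subtract (\tfrac{3}{13}z)·k_3 from -\tfrac{9}{2}xz - 176x + 3yz + 27y + \tfrac{9}{4}z^{2} + \tfrac{427}{4}z + 252 → -176x + 3yz + 27y + 100z + 252
  leading term x: subtract (\tfrac{352}{39})·k_3 from -176x + 3yz + 27y + 100z + 252 → 3yz + 27y + 12z - 12
  leading term yz: subtract (6)·k_4 from 3yz + 27y + 12z - 12 → 0
  remainder 0.

S(k_3,k_4): leading monomials are coprime, so the S-polynomial reduces to 0 (Buchberger's first criterion).
Every S-polynomial of the final basis reduces to 0, so we have a Gröbner basis.
Inter-reduce: drop elements whose leading term is divisible by another's, tail-reduce, and make monic.
Reduced Gröbner basis: {x - \tfrac{1}{2}z - \tfrac{3}{2}, yz + 9y + 4z - 4}.

These coincide, so the ideals are equal.
The same test decides containment: I ⊆ J iff every generator of I reduces to 0 modulo a Gröbner basis of J.

Yes, the ideals are equal.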